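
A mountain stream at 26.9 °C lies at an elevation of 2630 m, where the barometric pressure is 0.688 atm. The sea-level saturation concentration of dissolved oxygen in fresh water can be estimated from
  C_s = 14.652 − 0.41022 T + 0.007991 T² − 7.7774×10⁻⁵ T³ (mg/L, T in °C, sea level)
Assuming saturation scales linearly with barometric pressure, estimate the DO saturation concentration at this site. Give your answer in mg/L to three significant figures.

At sea level: C_s = 14.652 − 0.41022×26.9 + 0.007991×26.9² − 7.7774×10⁻⁵×26.9³ = 7.886 mg/L.
Pressure correction: C_s' = 7.886 × 0.688 = 5.425 mg/L.

C_s ≈ 5.43 mg/L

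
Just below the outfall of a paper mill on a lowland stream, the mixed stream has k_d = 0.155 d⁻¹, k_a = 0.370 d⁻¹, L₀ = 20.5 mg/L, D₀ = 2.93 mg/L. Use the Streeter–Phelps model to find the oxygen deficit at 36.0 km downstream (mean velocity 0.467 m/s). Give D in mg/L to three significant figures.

D ≈ 4.35 mg/L

Travel time t = x/v = 36.0 km / (0.467 m/s) = 36000 m / 0.467 m/s = 77090 s = 0.8922 d.
k_d L₀/(k_a−k_d) = 0.155×20.5/(0.370−0.155) = 3.177/0.2150 = 14.78 mg/L.
e^(−k_d t) = e^(−0.155×0.8922) = 0.8708; e^(−k_a t) = e^(−0.370×0.8922) = 0.7188.
D = 14.78 × (0.8708 − 0.7188) + 2.93 × 0.7188 = 2.247 + 2.106 = 4.353 mg/L.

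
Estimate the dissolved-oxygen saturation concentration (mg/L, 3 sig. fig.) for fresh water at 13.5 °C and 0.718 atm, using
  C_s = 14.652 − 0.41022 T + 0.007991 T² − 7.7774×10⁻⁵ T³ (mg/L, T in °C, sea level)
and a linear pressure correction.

At sea level: C_s = 14.652 − 0.41022×13.5 + 0.007991×13.5² − 7.7774×10⁻⁵×13.5³ = 10.38 mg/L.
Pressure correction: C_s' = 10.38 × 0.718 = 7.452 mg/L.

C_s ≈ 7.45 mg/L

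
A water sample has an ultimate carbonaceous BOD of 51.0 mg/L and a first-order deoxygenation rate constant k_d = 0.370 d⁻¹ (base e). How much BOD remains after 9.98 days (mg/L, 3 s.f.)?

L ≈ 1.27 mg/L

L_t = L₀ e^(−k_d t) = 51.0 × e^(−0.370×9.98) = 51.0 × 0.02491 = 1.270 mg/L.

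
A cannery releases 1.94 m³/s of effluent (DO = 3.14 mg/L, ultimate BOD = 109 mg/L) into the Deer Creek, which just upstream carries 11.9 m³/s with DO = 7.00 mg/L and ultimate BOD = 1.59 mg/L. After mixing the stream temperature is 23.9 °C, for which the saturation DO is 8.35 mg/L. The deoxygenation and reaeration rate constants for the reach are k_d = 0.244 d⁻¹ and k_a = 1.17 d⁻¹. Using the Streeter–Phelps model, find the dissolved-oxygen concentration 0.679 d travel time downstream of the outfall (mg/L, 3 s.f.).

DO ≈ 5.76 mg/L

Mixed DO = (11.9×7.00 + 1.94×3.14)/(11.9+1.94) = 89.39/13.84 = 6.459 mg/L.
Mixed L₀ = (11.9×1.59 + 1.94×109)/(13.84) = 230.4/13.84 = 16.65 mg/L.
Initial deficit D₀ = C_s − DO₀ = 8.35 − 6.459 = 1.891 mg/L.
D(0.679) = [0.244×16.65/(1.17−0.244)](e^(−0.244×0.679) − e^(−1.17×0.679)) + 1.891 e^(−1.17×0.679)
= 4.386 × (0.8473 − 0.4518) + 1.891 × 0.4518 = 2.589 mg/L.
DO = 8.35 − 2.589 = 5.761 mg/L.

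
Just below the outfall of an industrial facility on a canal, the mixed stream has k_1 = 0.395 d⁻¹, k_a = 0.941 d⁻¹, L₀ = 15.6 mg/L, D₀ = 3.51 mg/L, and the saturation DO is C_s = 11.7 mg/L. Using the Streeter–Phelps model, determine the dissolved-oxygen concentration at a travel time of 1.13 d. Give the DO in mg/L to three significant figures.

k_1 L₀/(k_a−k_1) = 0.395×15.6/(0.941−0.395) = 6.162/0.5460 = 11.29 mg/L.
e^(−k_1 t) = e^(−0.395×1.130) = 0.6400; e^(−k_a t) = e^(−0.941×1.130) = 0.3453.
D = 11.29 × (0.6400 − 0.3453) + 3.51 × 0.3453 = 3.325 + 1.212 = 4.537 mg/L.
DO = C_s − D = 11.7 − 4.537 = 7.163 mg/L.

DO ≈ 7.16 mg/L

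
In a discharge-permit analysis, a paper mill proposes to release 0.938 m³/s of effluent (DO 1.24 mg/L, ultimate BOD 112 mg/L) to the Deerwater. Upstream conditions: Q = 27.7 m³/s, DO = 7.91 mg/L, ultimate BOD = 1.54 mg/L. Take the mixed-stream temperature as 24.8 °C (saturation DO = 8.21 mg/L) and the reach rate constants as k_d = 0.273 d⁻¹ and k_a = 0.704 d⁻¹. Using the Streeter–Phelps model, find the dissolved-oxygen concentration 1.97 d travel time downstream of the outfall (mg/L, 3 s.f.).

DO ≈ 6.99 mg/L

Mixed DO = (27.7×7.91 + 0.938×1.24)/(27.7+0.938) = 220.3/28.64 = 7.692 mg/L.
Mixed L₀ = (27.7×1.54 + 0.938×112)/(28.64) = 147.7/28.64 = 5.158 mg/L.
Initial deficit D₀ = C_s − DO₀ = 8.21 − 7.692 = 0.5185 mg/L.
D(1.97) = [0.273×5.158/(0.704−0.273)](e^(−0.273×1.97) − e^(−0.704×1.97)) + 0.5185 e^(−0.704×1.97)
= 3.267 × (0.5840 − 0.2499) + 0.5185 × 0.2499 = 1.221 mg/L.
DO = 8.21 − 1.221 = 6.989 mg/L.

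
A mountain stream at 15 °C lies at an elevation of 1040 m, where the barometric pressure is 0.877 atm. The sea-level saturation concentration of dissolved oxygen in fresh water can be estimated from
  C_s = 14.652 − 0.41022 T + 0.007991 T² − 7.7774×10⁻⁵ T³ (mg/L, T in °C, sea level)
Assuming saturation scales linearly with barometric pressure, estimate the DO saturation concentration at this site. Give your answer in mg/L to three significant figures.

At sea level: C_s = 14.652 − 0.41022×15 + 0.007991×15² − 7.7774×10⁻⁵×15³ = 10.03 mg/L.
Pressure correction: C_s' = 10.03 × 0.877 = 8.800 mg/L.

C_s ≈ 8.80 mg/L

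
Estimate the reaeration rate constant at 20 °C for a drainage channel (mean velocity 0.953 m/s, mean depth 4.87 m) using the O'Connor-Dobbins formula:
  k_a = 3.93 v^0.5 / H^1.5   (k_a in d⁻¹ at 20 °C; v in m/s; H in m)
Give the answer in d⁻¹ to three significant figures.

k_a = 3.93 × 0.953^0.5 / 4.87^1.5 = 3.93 × 0.9762 / 10.75 = 0.3570 d⁻¹.

k_a ≈ 0.357 d⁻¹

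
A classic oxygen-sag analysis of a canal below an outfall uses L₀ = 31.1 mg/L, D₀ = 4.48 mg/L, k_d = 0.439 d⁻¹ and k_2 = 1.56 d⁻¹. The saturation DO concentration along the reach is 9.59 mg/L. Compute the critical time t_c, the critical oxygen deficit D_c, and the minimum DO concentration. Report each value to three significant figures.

t_c = [1/(k_2−k_d)] ln[(k_2/k_d)(1 − D₀(k_2−k_d)/(k_d L₀))]
= [1/(1.56−0.439)] ln[(1.56/0.439)(1 − 4.48×1.121/(0.439×31.1))]
= (1/1.121) ln[3.554 × 0.6322] = 0.8921 × ln(2.246) = 0.8921 × 0.8093 = 0.7220 d.
L(t_c) = L₀ e^(−k_d t_c) = 31.1 × 0.7284 = 22.65 mg/L, and at the critical point k_2 D_c = k_d L, so D_c = (0.439/1.56) × 22.65 = 6.375 mg/L.
Minimum DO = C_s − D_c = 9.59 − 6.375 = 3.215 mg/L.

t_c ≈ 0.722 d; D_c ≈ 6.37 mg/L; min DO ≈ 3.22 mg/L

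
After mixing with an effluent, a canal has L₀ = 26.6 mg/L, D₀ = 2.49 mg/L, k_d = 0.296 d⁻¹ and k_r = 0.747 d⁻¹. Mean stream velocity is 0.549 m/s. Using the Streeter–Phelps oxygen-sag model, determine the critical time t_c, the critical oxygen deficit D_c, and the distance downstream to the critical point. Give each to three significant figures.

t_c = [1/(k_r−k_d)] ln[(k_r/k_d)(1 − D₀(k_r−k_d)/(k_d L₀))]
= [1/(0.747−0.296)] ln[(0.747/0.296)(1 − 2.49×0.4510/(0.296×26.6))]
= (1/0.4510) ln[2.524 × 0.8574] = 2.217 × ln(2.164) = 2.217 × 0.7718 = 1.711 d.
D_c = (k_d/k_r) L₀ e^(−k_d t_c) = (0.296/0.747) × 26.6 × e^(−0.296×1.711) = 0.3963 × 26.6 × 0.6026 = 6.351 mg/L.
x_c = v t_c = 0.549 m/s × 1.711 d × 86400 s/d = 81180 m ≈ 81.2 km.

t_c ≈ 1.71 d; D_c ≈ 6.35 mg/L; x_c ≈ 81.2 km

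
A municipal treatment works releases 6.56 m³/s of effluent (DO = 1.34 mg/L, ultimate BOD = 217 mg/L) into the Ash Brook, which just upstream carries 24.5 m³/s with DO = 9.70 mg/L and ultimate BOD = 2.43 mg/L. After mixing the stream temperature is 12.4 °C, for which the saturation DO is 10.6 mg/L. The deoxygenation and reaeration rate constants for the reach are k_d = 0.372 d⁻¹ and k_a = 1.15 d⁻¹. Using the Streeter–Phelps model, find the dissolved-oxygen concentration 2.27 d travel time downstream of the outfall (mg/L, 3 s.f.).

Mixed DO = (24.5×9.70 + 6.56×1.34)/(24.5+6.56) = 246.4/31.06 = 7.934 mg/L.
Mixed L₀ = (24.5×2.43 + 6.56×217)/(31.06) = 1483/31.06 = 47.75 mg/L.
Initial deficit D₀ = C_s − DO₀ = 10.6 − 7.934 = 2.666 mg/L.
D(2.27) = [0.372×47.75/(1.15−0.372)](e^(−0.372×2.27) − e^(−1.15×2.27)) + 2.666 e^(−1.15×2.27)
= 22.83 × (0.4298 − 0.07350) + 2.666 × 0.07350 = 8.331 mg/L.
DO = 10.6 − 8.331 = 2.269 mg/L.

DO ≈ 2.27 mg/L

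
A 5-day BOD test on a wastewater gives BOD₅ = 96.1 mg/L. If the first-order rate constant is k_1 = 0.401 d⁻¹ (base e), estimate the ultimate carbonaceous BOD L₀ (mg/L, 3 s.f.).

L₀ ≈ 111 mg/L

BOD₅ = L₀(1 − e^(−5k_1)) ⇒ L₀ = BOD₅ / (1 − e^(−5×0.401))
= 96.1 / (1 − 0.1347) = 96.1 / 0.8653 = 111.1 mg/L.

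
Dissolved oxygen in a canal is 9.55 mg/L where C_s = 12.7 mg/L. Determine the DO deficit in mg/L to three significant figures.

D = C_s − C = 12.7 − 9.55 = 3.15 mg/L.

D ≈ 3.15 mg/L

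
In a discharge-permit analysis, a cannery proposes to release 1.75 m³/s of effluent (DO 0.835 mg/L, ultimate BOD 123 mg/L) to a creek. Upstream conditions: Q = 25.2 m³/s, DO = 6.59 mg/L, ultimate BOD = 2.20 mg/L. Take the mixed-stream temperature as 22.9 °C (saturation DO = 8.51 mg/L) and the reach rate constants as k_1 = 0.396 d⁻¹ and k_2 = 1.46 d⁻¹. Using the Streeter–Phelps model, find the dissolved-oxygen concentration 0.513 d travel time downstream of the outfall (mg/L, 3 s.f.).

DO ≈ 6.14 mg/L

Mixed DO = (25.2×6.59 + 1.75×0.835)/(25.2+1.75) = 167.5/26.95 = 6.216 mg/L.
Mixed L₀ = (25.2×2.20 + 1.75×123)/(26.95) = 270.7/26.95 = 10.04 mg/L.
Initial deficit D₀ = C_s − DO₀ = 8.51 − 6.216 = 2.294 mg/L.
D(0.513) = [0.396×10.04/(1.46−0.396)](e^(−0.396×0.513) − e^(−1.46×0.513)) + 2.294 e^(−1.46×0.513)
= 3.738 × (0.8162 − 0.4728) + 2.294 × 0.4728 = 2.368 mg/L.
DO = 8.51 − 2.368 = 6.142 mg/L.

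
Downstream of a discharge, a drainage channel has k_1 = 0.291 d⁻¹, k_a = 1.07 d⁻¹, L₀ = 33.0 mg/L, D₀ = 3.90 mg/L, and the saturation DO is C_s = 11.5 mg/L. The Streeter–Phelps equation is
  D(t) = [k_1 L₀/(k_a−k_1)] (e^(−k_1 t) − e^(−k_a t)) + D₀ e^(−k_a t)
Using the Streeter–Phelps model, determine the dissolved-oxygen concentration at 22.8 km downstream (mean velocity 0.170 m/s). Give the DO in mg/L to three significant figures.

Travel time t = x/v = 22.8 km / (0.170 m/s) = 22800 m / 0.170 m/s = 134100 s = 1.552 d.
k_1 L₀/(k_a−k_1) = 0.291×33.0/(1.07−0.291) = 9.603/0.7790 = 12.33 mg/L.
e^(−k_1 t) = e^(−0.291×1.552) = 0.6365; e^(−k_a t) = e^(−1.07×1.552) = 0.1900.
D = 12.33 × (0.6365 − 0.1900) + 3.90 × 0.1900 = 5.505 + 0.7408 = 6.246 mg/L.
DO = C_s − D = 11.5 − 6.246 = 5.254 mg/L.

DO ≈ 5.25 mg/L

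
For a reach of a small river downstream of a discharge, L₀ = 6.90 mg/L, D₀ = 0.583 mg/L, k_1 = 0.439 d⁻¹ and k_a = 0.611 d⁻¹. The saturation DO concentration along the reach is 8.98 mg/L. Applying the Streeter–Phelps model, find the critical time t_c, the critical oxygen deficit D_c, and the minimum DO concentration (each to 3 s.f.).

With k_a/k_1 = 1.392 and 1 − D₀(k_a−k_1)/(k_1 L₀) = 0.9669,
t_c = ln(1.392 × 0.9669) / (0.611 − 0.439) = ln(1.346) / 0.1720 = 0.2969/0.1720 = 1.726 d.
D_c = (k_1/k_a) L₀ e^(−k_1 t_c) = (0.439/0.611) × 6.90 × e^(−0.439×1.726) = 0.7185 × 6.90 × 0.4687 = 2.323 mg/L.
Minimum DO = C_s − D_c = 8.98 − 2.323 = 6.657 mg/L.

t_c ≈ 1.73 d; D_c ≈ 2.32 mg/L; min DO ≈ 6.66 mg/L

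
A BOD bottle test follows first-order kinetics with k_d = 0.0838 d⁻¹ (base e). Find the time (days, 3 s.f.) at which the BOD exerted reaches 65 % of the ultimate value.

t ≈ 12.5 d

y/L₀ = 1 − e^(−k_d t) = 0.65 ⇒ e^(−k_d t) = 0.350
t = −ln(0.350) / 0.0838 = 1.050 / 0.0838 = 12.53 d.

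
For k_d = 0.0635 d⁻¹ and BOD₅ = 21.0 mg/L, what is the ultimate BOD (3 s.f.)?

L₀ ≈ 77.2 mg/L

BOD₅ = L₀(1 − e^(−5k_d)) ⇒ L₀ = BOD₅ / (1 − e^(−5×0.0635))
= 21.0 / (1 − 0.7280) = 21.0 / 0.2720 = 77.20 mg/L.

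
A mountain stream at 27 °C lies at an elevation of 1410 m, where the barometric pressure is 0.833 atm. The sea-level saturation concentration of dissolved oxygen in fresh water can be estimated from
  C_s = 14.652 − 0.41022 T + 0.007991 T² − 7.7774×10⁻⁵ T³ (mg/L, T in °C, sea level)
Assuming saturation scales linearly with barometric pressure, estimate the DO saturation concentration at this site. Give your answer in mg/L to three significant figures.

C_s ≈ 6.56 mg/L

At sea level: C_s = 14.652 − 0.41022×27 + 0.007991×27² − 7.7774×10⁻⁵×27³ = 7.871 mg/L.
Pressure correction: C_s' = 7.871 × 0.833 = 6.556 mg/L.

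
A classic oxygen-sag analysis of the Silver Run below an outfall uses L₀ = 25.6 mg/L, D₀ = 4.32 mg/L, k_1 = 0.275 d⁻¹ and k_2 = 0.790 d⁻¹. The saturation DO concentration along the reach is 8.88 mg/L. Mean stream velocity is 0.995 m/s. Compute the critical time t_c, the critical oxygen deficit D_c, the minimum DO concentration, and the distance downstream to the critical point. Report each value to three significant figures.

With k_2/k_1 = 2.873 and 1 − D₀(k_2−k_1)/(k_1 L₀) = 0.6840,
t_c = ln(2.873 × 0.6840) / (0.790 − 0.275) = ln(1.965) / 0.5150 = 0.6754/0.5150 = 1.312 d.
L(t_c) = L₀ e^(−k_1 t_c) = 25.6 × 0.6972 = 17.85 mg/L, and at the critical point k_2 D_c = k_1 L, so D_c = (0.275/0.790) × 17.85 = 6.213 mg/L.
Minimum DO = C_s − D_c = 8.88 − 6.213 = 2.667 mg/L.
x_c = v t_c = 0.995 m/s × 1.312 d × 86400 s/d = 112700 m ≈ 113 km.

t_c ≈ 1.31 d; D_c ≈ 6.21 mg/L; min DO ≈ 2.67 mg/L; x_c ≈ 113 km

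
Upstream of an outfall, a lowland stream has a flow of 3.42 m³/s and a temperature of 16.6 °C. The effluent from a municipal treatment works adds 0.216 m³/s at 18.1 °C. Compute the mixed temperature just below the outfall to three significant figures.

Flow-weighted mixing: C = (Q_r C_r + Q_w C_w)/(Q_r + Q_w)
= (3.42×16.6 + 0.216×18.1)/(3.42 + 0.216) = 60.68/3.636 = 16.69 °C.

16.7 °C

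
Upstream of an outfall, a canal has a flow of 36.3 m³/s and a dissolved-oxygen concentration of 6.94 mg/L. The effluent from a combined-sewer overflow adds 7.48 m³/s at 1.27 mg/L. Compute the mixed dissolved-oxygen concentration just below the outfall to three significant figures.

5.97 mg/L

Flow-weighted mixing: C = (Q_r C_r + Q_w C_w)/(Q_r + Q_w)
= (36.3×6.94 + 7.48×1.27)/(36.3 + 7.48) = 261.4/43.78 = 5.971 mg/L.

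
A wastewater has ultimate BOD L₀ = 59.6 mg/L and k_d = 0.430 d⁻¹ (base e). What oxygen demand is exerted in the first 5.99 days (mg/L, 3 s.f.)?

y_t = L₀(1 − e^(−k_d t)) = 59.6 × (1 − e^(−0.430×5.99))
= 59.6 × (1 − 0.07610) = 59.6 × 0.9239 = 55.06 mg/L.

y ≈ 55.1 mg/L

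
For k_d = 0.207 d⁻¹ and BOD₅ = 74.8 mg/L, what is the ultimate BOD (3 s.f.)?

BOD₅ = L₀(1 − e^(−5k_d)) ⇒ L₀ = BOD₅ / (1 − e^(−5×0.207))
= 74.8 / (1 − 0.3552) = 74.8 / 0.6448 = 116.0 mg/L.

L₀ ≈ 116 mg/L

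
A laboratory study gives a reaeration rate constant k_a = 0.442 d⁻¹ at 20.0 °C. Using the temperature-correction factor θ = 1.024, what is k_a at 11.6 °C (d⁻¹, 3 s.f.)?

k_a(T₂) = k_a(T₁) · θ^(T₂−T₁) = 0.442 × 1.024^(11.6−20.0)
= 0.442 × 1.024^-8.40 = 0.442 × 0.8194 = 0.3622 d⁻¹.

k_a ≈ 0.362 d⁻¹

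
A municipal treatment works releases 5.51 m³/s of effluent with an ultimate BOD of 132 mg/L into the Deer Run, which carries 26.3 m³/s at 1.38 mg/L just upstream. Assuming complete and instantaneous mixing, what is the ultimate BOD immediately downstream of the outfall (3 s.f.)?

Flow-weighted mixing: C = (Q_r C_r + Q_w C_w)/(Q_r + Q_w)
= (26.3×1.38 + 5.51×132)/(26.3 + 5.51) = 763.6/31.81 = 24.01 mg/L.

24.0 mg/L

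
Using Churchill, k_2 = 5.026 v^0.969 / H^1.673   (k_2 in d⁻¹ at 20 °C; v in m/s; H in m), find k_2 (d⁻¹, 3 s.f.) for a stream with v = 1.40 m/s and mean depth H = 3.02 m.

k_2 ≈ 1.10 d⁻¹

k_2 = 5.026 × 1.40^0.969 / 3.02^1.673 = 5.026 × 1.385 / 6.354 = 1.096 d⁻¹.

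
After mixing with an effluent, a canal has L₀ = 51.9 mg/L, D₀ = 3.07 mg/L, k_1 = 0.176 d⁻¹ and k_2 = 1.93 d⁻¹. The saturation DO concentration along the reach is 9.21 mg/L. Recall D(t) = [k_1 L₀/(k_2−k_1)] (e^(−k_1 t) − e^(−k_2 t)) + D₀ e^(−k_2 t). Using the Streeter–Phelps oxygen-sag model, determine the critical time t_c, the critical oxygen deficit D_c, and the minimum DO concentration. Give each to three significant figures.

t_c ≈ 0.858 d; D_c ≈ 4.07 mg/L; min DO ≈ 5.14 mg/L

At the critical point dD/dt = 0, so k_1 L₀ e^(−k_1 t) = k_2 D. Substituting D(t) from the Streeter–Phelps equation and solving for t gives
t_c = ln[(k_2/k_1)(1 − D₀(k_2−k_1)/(k_1 L₀))] / (k_2−k_1).
Here k_2−k_1 = 1.754 d⁻¹ and 1 − D₀(k_2−k_1)/(k_1 L₀) = 1 − 3.07×1.754/(0.176×51.9) = 0.4105, so
t_c = ln(10.97 × 0.4105) / 1.754 = 1.504 / 1.754 = 0.8577 d.
L(t_c) = L₀ e^(−k_1 t_c) = 51.9 × 0.8599 = 44.63 mg/L, and at the critical point k_2 D_c = k_1 L, so D_c = (0.176/1.93) × 44.63 = 4.070 mg/L.
Minimum DO = C_s − D_c = 9.21 − 4.070 = 5.140 mg/L.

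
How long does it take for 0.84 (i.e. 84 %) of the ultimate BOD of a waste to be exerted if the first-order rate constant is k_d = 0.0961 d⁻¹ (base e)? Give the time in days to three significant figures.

y/L₀ = 1 − e^(−k_d t) = 0.84 ⇒ e^(−k_d t) = 0.160
t = −ln(0.160) / 0.0961 = 1.833 / 0.0961 = 19.07 d.

t ≈ 19.1 d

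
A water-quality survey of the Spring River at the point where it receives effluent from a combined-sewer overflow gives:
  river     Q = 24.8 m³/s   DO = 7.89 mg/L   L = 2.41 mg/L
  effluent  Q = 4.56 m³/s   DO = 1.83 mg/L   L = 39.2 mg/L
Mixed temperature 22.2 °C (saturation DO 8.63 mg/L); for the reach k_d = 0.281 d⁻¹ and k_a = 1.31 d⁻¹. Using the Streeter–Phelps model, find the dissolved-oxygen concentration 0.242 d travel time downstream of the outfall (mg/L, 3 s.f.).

DO ≈ 6.95 mg/L

Mixed DO = (24.8×7.89 + 4.56×1.83)/(24.8+4.56) = 204.0/29.36 = 6.949 mg/L.
Mixed L₀ = (24.8×2.41 + 4.56×39.2)/(29.36) = 238.5/29.36 = 8.124 mg/L.
Initial deficit D₀ = C_s − DO₀ = 8.63 − 6.949 = 1.681 mg/L.
D(0.242) = [0.281×8.124/(1.31−0.281)](e^(−0.281×0.242) − e^(−1.31×0.242)) + 1.681 e^(−1.31×0.242)
= 2.219 × (0.9343 − 0.7283) + 1.681 × 0.7283 = 1.681 mg/L.
DO = 8.63 − 1.681 = 6.949 mg/L.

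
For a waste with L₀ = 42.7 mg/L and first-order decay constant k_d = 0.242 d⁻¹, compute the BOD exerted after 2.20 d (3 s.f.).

y_t = L₀(1 − e^(−k_d t)) = 42.7 × (1 − e^(−0.242×2.20))
= 42.7 × (1 − 0.5872) = 42.7 × 0.4128 = 17.63 mg/L.

y ≈ 17.6 mg/L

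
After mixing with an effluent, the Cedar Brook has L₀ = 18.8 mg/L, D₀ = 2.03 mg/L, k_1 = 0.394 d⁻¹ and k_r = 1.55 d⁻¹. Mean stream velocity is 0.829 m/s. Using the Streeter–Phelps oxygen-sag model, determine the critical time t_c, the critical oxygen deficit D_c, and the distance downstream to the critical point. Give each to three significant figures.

With k_r/k_1 = 3.934 and 1 − D₀(k_r−k_1)/(k_1 L₀) = 0.6832,
t_c = ln(3.934 × 0.6832) / (1.55 − 0.394) = ln(2.688) / 1.156 = 0.9887/1.156 = 0.8553 d.
L(t_c) = L₀ e^(−k_1 t_c) = 18.8 × 0.7139 = 13.42 mg/L, and at the critical point k_r D_c = k_1 L, so D_c = (0.394/1.55) × 13.42 = 3.412 mg/L.
x_c = v t_c = 0.829 m/s × 0.8553 d × 86400 s/d = 61260 m ≈ 61.3 km.

t_c ≈ 0.855 d; D_c ≈ 3.41 mg/L; x_c ≈ 61.3 km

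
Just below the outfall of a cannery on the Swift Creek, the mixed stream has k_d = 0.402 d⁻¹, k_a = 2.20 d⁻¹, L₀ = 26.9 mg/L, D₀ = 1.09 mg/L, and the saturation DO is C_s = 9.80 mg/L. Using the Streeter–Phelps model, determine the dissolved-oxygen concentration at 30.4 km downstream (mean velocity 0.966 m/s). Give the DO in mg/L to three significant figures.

DO ≈ 6.81 mg/L

Travel time t = x/v = 30.4 km / (0.966 m/s) = 30400 m / 0.966 m/s = 31470 s = 0.3642 d.
k_d L₀/(k_a−k_d) = 0.402×26.9/(2.20−0.402) = 10.81/1.798 = 6.014 mg/L.
e^(−k_d t) = e^(−0.402×0.3642) = 0.8638; e^(−k_a t) = e^(−2.20×0.3642) = 0.4487.
D = 6.014 × (0.8638 − 0.4487) + 1.09 × 0.4487 = 2.496 + 0.4891 = 2.985 mg/L.
DO = C_s − D = 9.80 − 2.985 = 6.815 mg/L.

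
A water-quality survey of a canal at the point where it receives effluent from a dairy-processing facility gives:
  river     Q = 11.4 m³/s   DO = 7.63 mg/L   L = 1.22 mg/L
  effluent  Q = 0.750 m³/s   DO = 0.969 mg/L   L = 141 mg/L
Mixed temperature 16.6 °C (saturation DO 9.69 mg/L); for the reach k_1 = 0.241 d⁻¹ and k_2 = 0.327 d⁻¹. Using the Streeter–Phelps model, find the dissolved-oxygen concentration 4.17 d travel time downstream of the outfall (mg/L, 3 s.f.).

Mixed DO = (11.4×7.63 + 0.750×0.969)/(11.4+0.750) = 87.71/12.15 = 7.219 mg/L.
Mixed L₀ = (11.4×1.22 + 0.750×141)/(12.15) = 119.7/12.15 = 9.848 mg/L.
Initial deficit D₀ = C_s − DO₀ = 9.69 − 7.219 = 2.471 mg/L.
D(4.17) = [0.241×9.848/(0.327−0.241)](e^(−0.241×4.17) − e^(−0.327×4.17)) + 2.471 e^(−0.327×4.17)
= 27.60 × (0.3661 − 0.2557) + 2.471 × 0.2557 = 3.676 mg/L.
DO = 9.69 − 3.676 = 6.014 mg/L.

DO ≈ 6.01 mg/L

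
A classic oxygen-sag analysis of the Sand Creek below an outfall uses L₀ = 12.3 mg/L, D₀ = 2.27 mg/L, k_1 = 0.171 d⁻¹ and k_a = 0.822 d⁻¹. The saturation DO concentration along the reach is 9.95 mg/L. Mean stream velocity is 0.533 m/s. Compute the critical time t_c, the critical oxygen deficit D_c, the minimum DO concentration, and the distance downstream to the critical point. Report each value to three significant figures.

t_c ≈ 0.549 d; D_c ≈ 2.33 mg/L; min DO ≈ 7.62 mg/L; x_c ≈ 25.3 km

With k_a/k_1 = 4.807 and 1 − D₀(k_a−k_1)/(k_1 L₀) = 0.2974,
t_c = ln(4.807 × 0.2974) / (0.822 − 0.171) = ln(1.430) / 0.6510 = 0.3574/0.6510 = 0.5490 d.
D_c = (k_1/k_a) L₀ e^(−k_1 t_c) = (0.171/0.822) × 12.3 × e^(−0.171×0.5490) = 0.2080 × 12.3 × 0.9104 = 2.329 mg/L.
Minimum DO = C_s − D_c = 9.95 − 2.329 = 7.621 mg/L.
x_c = v t_c = 0.533 m/s × 0.5490 d × 86400 s/d = 25280 m ≈ 25.3 km.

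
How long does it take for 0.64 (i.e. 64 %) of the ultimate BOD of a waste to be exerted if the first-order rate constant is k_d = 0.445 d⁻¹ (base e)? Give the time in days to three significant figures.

t ≈ 2.30 d

y/L₀ = 1 − e^(−k_d t) = 0.64 ⇒ e^(−k_d t) = 0.360
t = −ln(0.360) / 0.445 = 1.022 / 0.445 = 2.296 d.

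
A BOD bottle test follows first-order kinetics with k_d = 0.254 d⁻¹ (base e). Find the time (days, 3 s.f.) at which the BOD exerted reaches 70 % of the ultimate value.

y/L₀ = 1 − e^(−k_d t) = 0.70 ⇒ e^(−k_d t) = 0.300
t = −ln(0.300) / 0.254 = 1.204 / 0.254 = 4.740 d.

t ≈ 4.74 d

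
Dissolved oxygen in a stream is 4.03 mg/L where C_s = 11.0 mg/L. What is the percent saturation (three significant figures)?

% saturation = C/C_s × 100 = 4.03/11.0 × 100 = 36.6 %.

36.6 % saturation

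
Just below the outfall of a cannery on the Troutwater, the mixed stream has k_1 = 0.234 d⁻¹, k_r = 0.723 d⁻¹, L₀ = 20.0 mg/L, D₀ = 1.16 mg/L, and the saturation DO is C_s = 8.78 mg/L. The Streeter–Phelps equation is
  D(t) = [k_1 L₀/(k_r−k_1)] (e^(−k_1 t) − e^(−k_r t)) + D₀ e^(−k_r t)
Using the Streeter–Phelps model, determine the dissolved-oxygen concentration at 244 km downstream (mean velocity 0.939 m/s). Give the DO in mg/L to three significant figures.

Travel time t = x/v = 244 km / (0.939 m/s) = 244000 m / 0.939 m/s = 259900 s = 3.008 d.
k_1 L₀/(k_r−k_1) = 0.234×20.0/(0.723−0.234) = 4.680/0.4890 = 9.571 mg/L.
e^(−k_1 t) = e^(−0.234×3.008) = 0.4947; e^(−k_r t) = e^(−0.723×3.008) = 0.1137.
D = 9.571 × (0.4947 − 0.1137) + 1.16 × 0.1137 = 3.647 + 0.1319 = 3.779 mg/L.
DO = C_s − D = 8.78 − 3.779 = 5.001 mg/L.

DO ≈ 5.00 mg/L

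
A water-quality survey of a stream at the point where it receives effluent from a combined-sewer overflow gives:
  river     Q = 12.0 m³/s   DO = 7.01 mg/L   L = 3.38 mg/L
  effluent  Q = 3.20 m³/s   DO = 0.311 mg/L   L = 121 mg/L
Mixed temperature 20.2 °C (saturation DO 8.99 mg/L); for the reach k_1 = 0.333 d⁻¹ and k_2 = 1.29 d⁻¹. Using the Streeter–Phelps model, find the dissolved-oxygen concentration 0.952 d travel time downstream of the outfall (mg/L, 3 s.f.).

Mixed DO = (12.0×7.01 + 3.20×0.311)/(12.0+3.20) = 85.12/15.20 = 5.600 mg/L.
Mixed L₀ = (12.0×3.38 + 3.20×121)/(15.20) = 427.8/15.20 = 28.14 mg/L.
Initial deficit D₀ = C_s − DO₀ = 8.99 − 5.600 = 3.390 mg/L.
D(0.952) = [0.333×28.14/(1.29−0.333)](e^(−0.333×0.952) − e^(−1.29×0.952)) + 3.390 e^(−1.29×0.952)
= 9.792 × (0.7283 − 0.2929) + 3.390 × 0.2929 = 5.257 mg/L.
DO = 8.99 − 5.257 = 3.733 mg/L.

DO ≈ 3.73 mg/L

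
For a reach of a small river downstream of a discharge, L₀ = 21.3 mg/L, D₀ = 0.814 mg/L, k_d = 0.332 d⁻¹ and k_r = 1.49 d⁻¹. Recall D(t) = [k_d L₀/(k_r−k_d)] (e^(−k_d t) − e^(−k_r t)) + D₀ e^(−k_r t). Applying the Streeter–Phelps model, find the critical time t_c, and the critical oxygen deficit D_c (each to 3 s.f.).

t_c ≈ 1.17 d; D_c ≈ 3.22 mg/L

With k_r/k_d = 4.488 and 1 − D₀(k_r−k_d)/(k_d L₀) = 0.8667,
t_c = ln(4.488 × 0.8667) / (1.49 − 0.332) = ln(3.890) / 1.158 = 1.358/1.158 = 1.173 d.
L(t_c) = L₀ e^(−k_d t_c) = 21.3 × 0.6774 = 14.43 mg/L, and at the critical point k_r D_c = k_d L, so D_c = (0.332/1.49) × 14.43 = 3.215 mg/L.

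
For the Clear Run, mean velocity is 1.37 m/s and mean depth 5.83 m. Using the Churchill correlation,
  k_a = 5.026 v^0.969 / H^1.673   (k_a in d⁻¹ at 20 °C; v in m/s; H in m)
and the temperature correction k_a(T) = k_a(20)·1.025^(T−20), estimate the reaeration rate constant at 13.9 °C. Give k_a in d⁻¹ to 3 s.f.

k_a ≈ 0.307 d⁻¹

k_a(20) = 5.026 × 1.37^0.969 / 5.83^1.673 = 5.026 × 1.357 / 19.10 = 0.3571 d⁻¹.
k_a(13.9) = 0.3571 × 1.025^(13.9−20) = 0.3571 × 0.8602 = 0.3071 d⁻¹.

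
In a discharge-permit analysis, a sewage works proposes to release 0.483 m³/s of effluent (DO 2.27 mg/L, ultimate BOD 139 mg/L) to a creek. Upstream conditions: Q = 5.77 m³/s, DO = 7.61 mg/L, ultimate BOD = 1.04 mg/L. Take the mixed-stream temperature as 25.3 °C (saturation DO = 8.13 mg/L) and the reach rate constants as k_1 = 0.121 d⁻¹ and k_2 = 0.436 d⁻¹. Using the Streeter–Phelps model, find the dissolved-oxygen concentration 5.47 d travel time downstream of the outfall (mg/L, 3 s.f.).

DO ≈ 6.14 mg/L

Mixed DO = (5.77×7.61 + 0.483×2.27)/(5.77+0.483) = 45.01/6.253 = 7.198 mg/L.
Mixed L₀ = (5.77×1.04 + 0.483×139)/(6.253) = 73.14/6.253 = 11.70 mg/L.
Initial deficit D₀ = C_s − DO₀ = 8.13 − 7.198 = 0.9325 mg/L.
D(5.47) = [0.121×11.70/(0.436−0.121)](e^(−0.121×5.47) − e^(−0.436×5.47)) + 0.9325 e^(−0.436×5.47)
= 4.493 × (0.5159 − 0.09210) + 0.9325 × 0.09210 = 1.990 mg/L.
DO = 8.13 − 1.990 = 6.140 mg/L.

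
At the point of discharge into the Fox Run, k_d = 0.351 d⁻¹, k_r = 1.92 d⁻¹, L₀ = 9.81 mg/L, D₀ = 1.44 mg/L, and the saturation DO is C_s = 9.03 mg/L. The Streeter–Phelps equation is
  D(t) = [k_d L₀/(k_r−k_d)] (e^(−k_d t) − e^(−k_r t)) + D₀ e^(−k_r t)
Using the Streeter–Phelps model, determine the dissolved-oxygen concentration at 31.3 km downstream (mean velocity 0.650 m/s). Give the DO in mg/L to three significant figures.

Travel time t = x/v = 31.3 km / (0.650 m/s) = 31300 m / 0.650 m/s = 48150 s = 0.5573 d.
k_d L₀/(k_r−k_d) = 0.351×9.81/(1.92−0.351) = 3.443/1.569 = 2.195 mg/L.
e^(−k_d t) = e^(−0.351×0.5573) = 0.8223; e^(−k_r t) = e^(−1.92×0.5573) = 0.3430.
D = 2.195 × (0.8223 − 0.3430) + 1.44 × 0.3430 = 1.052 + 0.4939 = 1.546 mg/L.
DO = C_s − D = 9.03 − 1.546 = 7.484 mg/L.

DO ≈ 7.48 mg/L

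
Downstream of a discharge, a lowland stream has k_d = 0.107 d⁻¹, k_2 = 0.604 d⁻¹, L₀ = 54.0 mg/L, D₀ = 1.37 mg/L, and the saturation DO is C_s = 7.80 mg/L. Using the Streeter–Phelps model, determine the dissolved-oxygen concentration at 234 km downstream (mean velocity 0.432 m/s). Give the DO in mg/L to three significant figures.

DO ≈ 2.09 mg/L

Travel time t = x/v = 234 km / (0.432 m/s) = 234000 m / 0.432 m/s = 541700 s = 6.269 d.
k_d L₀/(k_2−k_d) = 0.107×54.0/(0.604−0.107) = 5.778/0.4970 = 11.63 mg/L.
e^(−k_d t) = e^(−0.107×6.269) = 0.5113; e^(−k_2 t) = e^(−0.604×6.269) = 0.02267.
D = 11.63 × (0.5113 − 0.02267) + 1.37 × 0.02267 = 5.681 + 0.03106 = 5.712 mg/L.
DO = C_s − D = 7.80 − 5.712 = 2.088 mg/L.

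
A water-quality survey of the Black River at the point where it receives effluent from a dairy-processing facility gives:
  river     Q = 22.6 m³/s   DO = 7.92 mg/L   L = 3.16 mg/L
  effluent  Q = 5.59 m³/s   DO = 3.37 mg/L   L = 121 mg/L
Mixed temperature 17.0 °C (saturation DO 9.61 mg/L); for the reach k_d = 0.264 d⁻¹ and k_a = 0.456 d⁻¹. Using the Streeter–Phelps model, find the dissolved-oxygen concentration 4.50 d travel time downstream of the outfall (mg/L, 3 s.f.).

DO ≈ 2.84 mg/L

Mixed DO = (22.6×7.92 + 5.59×3.37)/(22.6+5.59) = 197.8/28.19 = 7.018 mg/L.
Mixed L₀ = (22.6×3.16 + 5.59×121)/(28.19) = 747.8/28.19 = 26.53 mg/L.
Initial deficit D₀ = C_s − DO₀ = 9.61 − 7.018 = 2.592 mg/L.
D(4.50) = [0.264×26.53/(0.456−0.264)](e^(−0.264×4.50) − e^(−0.456×4.50)) + 2.592 e^(−0.456×4.50)
= 36.48 × (0.3048 − 0.1285) + 2.592 × 0.1285 = 6.766 mg/L.
DO = 9.61 − 6.766 = 2.844 mg/L.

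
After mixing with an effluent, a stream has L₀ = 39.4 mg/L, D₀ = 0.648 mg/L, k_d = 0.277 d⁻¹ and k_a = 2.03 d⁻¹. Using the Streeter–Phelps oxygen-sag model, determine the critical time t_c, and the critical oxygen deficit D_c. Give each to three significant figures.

With k_a/k_d = 7.329 and 1 − D₀(k_a−k_d)/(k_d L₀) = 0.8959,
t_c = ln(7.329 × 0.8959) / (2.03 − 0.277) = ln(6.566) / 1.753 = 1.882/1.753 = 1.074 d.
L(t_c) = L₀ e^(−k_d t_c) = 39.4 × 0.7428 = 29.27 mg/L, and at the critical point k_a D_c = k_d L, so D_c = (0.277/2.03) × 29.27 = 3.993 mg/L.

t_c ≈ 1.07 d; D_c ≈ 3.99 mg/L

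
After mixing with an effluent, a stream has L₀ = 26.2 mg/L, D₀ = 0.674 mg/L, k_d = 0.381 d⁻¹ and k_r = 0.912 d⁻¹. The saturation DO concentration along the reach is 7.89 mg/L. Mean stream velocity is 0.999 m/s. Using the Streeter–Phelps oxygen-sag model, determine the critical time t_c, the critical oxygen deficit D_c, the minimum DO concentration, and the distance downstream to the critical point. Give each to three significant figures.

t_c = [1/(k_r−k_d)] ln[(k_r/k_d)(1 − D₀(k_r−k_d)/(k_d L₀))]
= [1/(0.912−0.381)] ln[(0.912/0.381)(1 − 0.674×0.5310/(0.381×26.2))]
= (1/0.5310) ln[2.394 × 0.9641] = 1.883 × ln(2.308) = 1.883 × 0.8363 = 1.575 d.
L(t_c) = L₀ e^(−k_d t_c) = 26.2 × 0.5488 = 14.38 mg/L, and at the critical point k_r D_c = k_d L, so D_c = (0.381/0.912) × 14.38 = 6.006 mg/L.
Minimum DO = C_s − D_c = 7.89 − 6.006 = 1.884 mg/L.
x_c = v t_c = 0.999 m/s × 1.575 d × 86400 s/d = 135900 m ≈ 136 km.

t_c ≈ 1.58 d; D_c ≈ 6.01 mg/L; min DO ≈ 1.88 mg/L; x_c ≈ 136 km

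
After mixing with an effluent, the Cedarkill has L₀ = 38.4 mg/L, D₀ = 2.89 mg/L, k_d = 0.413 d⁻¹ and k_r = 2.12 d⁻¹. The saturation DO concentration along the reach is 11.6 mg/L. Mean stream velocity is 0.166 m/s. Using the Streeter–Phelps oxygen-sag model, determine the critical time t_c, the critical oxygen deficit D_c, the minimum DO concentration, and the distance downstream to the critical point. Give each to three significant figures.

t_c ≈ 0.740 d; D_c ≈ 5.51 mg/L; min DO ≈ 6.09 mg/L; x_c ≈ 10.6 km

With k_r/k_d = 5.133 and 1 − D₀(k_r−k_d)/(k_d L₀) = 0.6889,
t_c = ln(5.133 × 0.6889) / (2.12 − 0.413) = ln(3.536) / 1.707 = 1.263/1.707 = 0.7400 d.
L(t_c) = L₀ e^(−k_d t_c) = 38.4 × 0.7367 = 28.29 mg/L, and at the critical point k_r D_c = k_d L, so D_c = (0.413/2.12) × 28.29 = 5.511 mg/L.
Minimum DO = C_s − D_c = 11.6 − 5.511 = 6.089 mg/L.
x_c = v t_c = 0.166 m/s × 0.7400 d × 86400 s/d = 10610 m ≈ 10.6 km.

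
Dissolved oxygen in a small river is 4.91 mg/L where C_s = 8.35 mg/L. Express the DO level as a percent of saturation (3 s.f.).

58.8 % saturation

% saturation = C/C_s × 100 = 4.91/8.35 × 100 = 58.8 %.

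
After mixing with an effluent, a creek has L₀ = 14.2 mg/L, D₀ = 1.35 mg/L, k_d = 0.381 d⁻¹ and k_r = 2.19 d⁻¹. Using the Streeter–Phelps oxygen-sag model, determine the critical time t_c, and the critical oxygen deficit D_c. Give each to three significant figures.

t_c ≈ 0.635 d; D_c ≈ 1.94 mg/L

t_c = [1/(k_r−k_d)] ln[(k_r/k_d)(1 − D₀(k_r−k_d)/(k_d L₀))]
= [1/(2.19−0.381)] ln[(2.19/0.381)(1 − 1.35×1.809/(0.381×14.2))]
= (1/1.809) ln[5.748 × 0.5486] = 0.5528 × ln(3.153) = 0.5528 × 1.148 = 0.6349 d.
D_c = (k_d/k_r) L₀ e^(−k_d t_c) = (0.381/2.19) × 14.2 × e^(−0.381×0.6349) = 0.1740 × 14.2 × 0.7851 = 1.940 mg/L.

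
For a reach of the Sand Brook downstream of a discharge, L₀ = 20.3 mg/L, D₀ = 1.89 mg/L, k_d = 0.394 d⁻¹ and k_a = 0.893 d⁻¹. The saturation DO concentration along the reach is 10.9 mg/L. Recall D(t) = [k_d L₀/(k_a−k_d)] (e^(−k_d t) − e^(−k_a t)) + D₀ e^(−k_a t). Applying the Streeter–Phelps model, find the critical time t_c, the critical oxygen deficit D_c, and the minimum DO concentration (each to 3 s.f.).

At the critical point dD/dt = 0, so k_d L₀ e^(−k_d t) = k_a D. Substituting D(t) from the Streeter–Phelps equation and solving for t gives
t_c = ln[(k_a/k_d)(1 − D₀(k_a−k_d)/(k_d L₀))] / (k_a−k_d).
Here k_a−k_d = 0.4990 d⁻¹ and 1 − D₀(k_a−k_d)/(k_d L₀) = 1 − 1.89×0.4990/(0.394×20.3) = 0.8821, so
t_c = ln(2.266 × 0.8821) / 0.4990 = 0.6928 / 0.4990 = 1.388 d.
L(t_c) = L₀ e^(−k_d t_c) = 20.3 × 0.5787 = 11.75 mg/L, and at the critical point k_a D_c = k_d L, so D_c = (0.394/0.893) × 11.75 = 5.183 mg/L.
Minimum DO = C_s − D_c = 10.9 − 5.183 = 5.717 mg/L.

t_c ≈ 1.39 d; D_c ≈ 5.18 mg/L; min DO ≈ 5.72 mg/L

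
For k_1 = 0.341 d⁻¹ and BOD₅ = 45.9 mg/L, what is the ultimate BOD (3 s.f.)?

L₀ ≈ 56.1 mg/L

BOD₅ = L₀(1 − e^(−5k_1)) ⇒ L₀ = BOD₅ / (1 − e^(−5×0.341))
= 45.9 / (1 − 0.1818) = 45.9 / 0.8182 = 56.10 mg/L.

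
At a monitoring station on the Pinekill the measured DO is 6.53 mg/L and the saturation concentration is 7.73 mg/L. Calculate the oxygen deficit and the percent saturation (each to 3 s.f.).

D = C_s − C = 7.73 − 6.53 = 1.20 mg/L.
% saturation = 6.53/7.73 × 100 = 84.5 %.

D ≈ 1.20 mg/L; 84.5 % saturation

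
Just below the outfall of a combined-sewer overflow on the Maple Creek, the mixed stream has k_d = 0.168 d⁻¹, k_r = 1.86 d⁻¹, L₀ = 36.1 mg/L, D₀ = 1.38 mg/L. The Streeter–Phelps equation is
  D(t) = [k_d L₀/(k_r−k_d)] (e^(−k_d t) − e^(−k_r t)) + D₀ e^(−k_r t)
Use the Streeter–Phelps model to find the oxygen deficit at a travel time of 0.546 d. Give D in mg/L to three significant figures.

k_d L₀/(k_r−k_d) = 0.168×36.1/(1.86−0.168) = 6.065/1.692 = 3.584 mg/L.
e^(−k_d t) = e^(−0.168×0.5460) = 0.9124; e^(−k_r t) = e^(−1.86×0.5460) = 0.3622.
D = 3.584 × (0.9124 − 0.3622) + 1.38 × 0.3622 = 1.972 + 0.4998 = 2.472 mg/L.

D ≈ 2.47 mg/L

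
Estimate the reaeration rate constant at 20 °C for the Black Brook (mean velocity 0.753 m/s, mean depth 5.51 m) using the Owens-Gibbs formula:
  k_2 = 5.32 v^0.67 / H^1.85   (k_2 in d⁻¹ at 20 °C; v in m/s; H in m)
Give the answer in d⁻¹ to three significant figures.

k_2 ≈ 0.187 d⁻¹

k_2 = 5.32 × 0.753^0.67 / 5.51^1.85 = 5.32 × 0.8269 / 23.50 = 0.1872 d⁻¹.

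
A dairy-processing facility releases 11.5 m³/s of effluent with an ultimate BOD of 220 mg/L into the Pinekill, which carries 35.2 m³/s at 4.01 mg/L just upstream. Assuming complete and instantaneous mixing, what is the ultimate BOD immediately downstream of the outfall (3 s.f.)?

57.2 mg/L

Flow-weighted mixing: C = (Q_r C_r + Q_w C_w)/(Q_r + Q_w)
= (35.2×4.01 + 11.5×220)/(35.2 + 11.5) = 2671/46.70 = 57.20 mg/L.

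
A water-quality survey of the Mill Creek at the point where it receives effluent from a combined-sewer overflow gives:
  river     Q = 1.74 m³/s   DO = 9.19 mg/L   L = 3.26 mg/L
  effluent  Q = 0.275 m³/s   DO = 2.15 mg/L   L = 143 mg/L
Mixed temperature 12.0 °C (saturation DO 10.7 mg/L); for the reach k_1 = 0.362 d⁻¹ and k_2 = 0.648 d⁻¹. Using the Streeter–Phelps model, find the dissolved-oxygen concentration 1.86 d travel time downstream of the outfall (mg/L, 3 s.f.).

Mixed DO = (1.74×9.19 + 0.275×2.15)/(1.74+0.275) = 16.58/2.015 = 8.229 mg/L.
Mixed L₀ = (1.74×3.26 + 0.275×143)/(2.015) = 45.00/2.015 = 22.33 mg/L.
Initial deficit D₀ = C_s − DO₀ = 10.7 − 8.229 = 2.471 mg/L.
D(1.86) = [0.362×22.33/(0.648−0.362)](e^(−0.362×1.86) − e^(−0.648×1.86)) + 2.471 e^(−0.648×1.86)
= 28.27 × (0.5100 − 0.2996) + 2.471 × 0.2996 = 6.687 mg/L.
DO = 10.7 − 6.687 = 4.013 mg/L.

DO ≈ 4.01 mg/L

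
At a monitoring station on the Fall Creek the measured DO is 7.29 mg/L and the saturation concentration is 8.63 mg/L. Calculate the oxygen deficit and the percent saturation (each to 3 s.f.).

D = C_s − C = 8.63 − 7.29 = 1.34 mg/L.
% saturation = 7.29/8.63 × 100 = 84.5 %.

D ≈ 1.34 mg/L; 84.5 % saturation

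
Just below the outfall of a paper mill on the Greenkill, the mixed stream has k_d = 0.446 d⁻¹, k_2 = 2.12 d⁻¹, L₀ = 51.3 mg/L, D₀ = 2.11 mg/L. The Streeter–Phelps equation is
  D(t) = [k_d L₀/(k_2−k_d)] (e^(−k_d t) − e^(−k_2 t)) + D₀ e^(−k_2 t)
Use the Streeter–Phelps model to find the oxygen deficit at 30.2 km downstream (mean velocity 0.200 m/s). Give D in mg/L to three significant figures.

Travel time t = x/v = 30.2 km / (0.200 m/s) = 30200 m / 0.200 m/s = 151000 s = 1.748 d.
k_d L₀/(k_2−k_d) = 0.446×51.3/(2.12−0.446) = 22.88/1.674 = 13.67 mg/L.
e^(−k_d t) = e^(−0.446×1.748) = 0.4587; e^(−k_2 t) = e^(−2.12×1.748) = 0.02460.
D = 13.67 × (0.4587 − 0.02460) + 2.11 × 0.02460 = 5.933 + 0.05190 = 5.984 mg/L.

D ≈ 5.98 mg/L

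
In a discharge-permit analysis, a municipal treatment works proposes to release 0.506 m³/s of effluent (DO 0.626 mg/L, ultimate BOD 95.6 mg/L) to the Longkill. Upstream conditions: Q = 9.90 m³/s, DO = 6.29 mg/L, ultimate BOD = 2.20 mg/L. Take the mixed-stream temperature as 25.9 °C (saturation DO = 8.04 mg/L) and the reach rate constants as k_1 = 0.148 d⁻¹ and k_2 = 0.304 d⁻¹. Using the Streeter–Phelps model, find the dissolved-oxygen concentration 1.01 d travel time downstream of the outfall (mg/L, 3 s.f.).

DO ≈ 5.75 mg/L

Mixed DO = (9.90×6.29 + 0.506×0.626)/(9.90+0.506) = 62.59/10.41 = 6.015 mg/L.
Mixed L₀ = (9.90×2.20 + 0.506×95.6)/(10.41) = 70.15/10.41 = 6.742 mg/L.
Initial deficit D₀ = C_s − DO₀ = 8.04 − 6.015 = 2.025 mg/L.
D(1.01) = [0.148×6.742/(0.304−0.148)](e^(−0.148×1.01) − e^(−0.304×1.01)) + 2.025 e^(−0.304×1.01)
= 6.396 × (0.8612 − 0.7356) + 2.025 × 0.7356 = 2.293 mg/L.
DO = 8.04 − 2.293 = 5.747 mg/L.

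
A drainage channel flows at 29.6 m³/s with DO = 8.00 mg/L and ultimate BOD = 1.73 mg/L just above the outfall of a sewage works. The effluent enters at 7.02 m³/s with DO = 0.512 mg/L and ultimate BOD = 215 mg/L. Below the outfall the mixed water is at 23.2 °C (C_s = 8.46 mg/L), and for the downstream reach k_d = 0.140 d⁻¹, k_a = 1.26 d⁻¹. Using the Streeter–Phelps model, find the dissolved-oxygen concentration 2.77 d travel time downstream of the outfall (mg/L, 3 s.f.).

DO ≈ 4.95 mg/L

Mixed DO = (29.6×8.00 + 7.02×0.512)/(29.6+7.02) = 240.4/36.62 = 6.565 mg/L.
Mixed L₀ = (29.6×1.73 + 7.02×215)/(36.62) = 1561/36.62 = 42.61 mg/L.
Initial deficit D₀ = C_s − DO₀ = 8.46 − 6.565 = 1.895 mg/L.
D(2.77) = [0.140×42.61/(1.26−0.140)](e^(−0.140×2.77) − e^(−1.26×2.77)) + 1.895 e^(−1.26×2.77)
= 5.327 × (0.6785 − 0.03049) + 1.895 × 0.03049 = 3.510 mg/L.
DO = 8.46 − 3.510 = 4.950 mg/L.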